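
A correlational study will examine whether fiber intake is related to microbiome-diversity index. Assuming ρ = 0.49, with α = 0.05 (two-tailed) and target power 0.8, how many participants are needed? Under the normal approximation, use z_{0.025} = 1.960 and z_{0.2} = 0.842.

Fisher's z: C = ½·ln((1+r)/(1−r)) = ½·ln(2.9216) = 0.5361.
n = ((z_{α/2} + z_β)/C)² + 3.
(1.960 + 0.842) / 0.5361 = 2.802 / 0.5361 = 5.227.
n = 5.227² + 3 = 27.32 + 3 = 30.3.
Round up.

n = 31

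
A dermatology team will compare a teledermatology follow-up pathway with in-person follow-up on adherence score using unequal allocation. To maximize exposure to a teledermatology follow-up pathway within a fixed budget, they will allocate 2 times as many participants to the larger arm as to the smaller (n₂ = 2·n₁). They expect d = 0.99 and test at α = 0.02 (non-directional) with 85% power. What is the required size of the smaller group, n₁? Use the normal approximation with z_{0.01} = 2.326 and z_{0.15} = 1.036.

n₁ = 18

With allocation ratio k = n₂/n₁ = 2, Var(x̄₁−x̄₂) = σ²(1/n₁ + 1/(k·n₁)) = σ²·(k+1)/(k·n₁).
So n₁ = (1 + 1/k)·((z_{α/2} + z_β)/d)² = 1.500 × (3.362/0.99)².
n₁ = 1.500 × 11.53 = 17.3.
Round up: n₁ = 18, giving n₂ = 2 × 18 = 36.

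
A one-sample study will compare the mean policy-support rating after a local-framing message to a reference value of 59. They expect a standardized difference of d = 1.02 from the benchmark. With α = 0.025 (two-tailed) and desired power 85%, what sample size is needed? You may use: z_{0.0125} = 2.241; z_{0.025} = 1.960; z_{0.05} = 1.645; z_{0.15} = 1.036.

For a one-sample test: n = ((z_{α/2} + z_β) / d)².
z_{α/2} + z_β = 2.241 + 1.036 = 3.277.
n = (3.277 / 1.02)² = 3.213² = 10.32.
Round up.

n = 11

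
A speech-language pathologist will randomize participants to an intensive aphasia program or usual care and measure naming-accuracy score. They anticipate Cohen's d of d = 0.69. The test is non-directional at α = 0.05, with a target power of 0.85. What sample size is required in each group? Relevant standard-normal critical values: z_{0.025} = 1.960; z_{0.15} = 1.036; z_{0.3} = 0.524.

n = 38 per group

For two independent groups with equal n: n = 2·((z_{α/2} + z_β) / d)².
z_{α/2} + z_β = 1.960 + 1.036 = 2.996.
n = 2 × (2.996 / 0.69)² = 2 × 4.342² = 2 × 18.85 = 37.7.
Round up to the next whole participant.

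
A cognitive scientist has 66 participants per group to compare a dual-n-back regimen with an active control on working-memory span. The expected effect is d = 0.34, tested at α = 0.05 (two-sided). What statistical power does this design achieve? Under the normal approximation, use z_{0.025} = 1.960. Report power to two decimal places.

power ≈ 0.50

For two equal groups, power = Φ(d·√(n/2) − z_{α/2}).
d·√(n/2) = 0.34 × √(66/2) = 0.34 × 5.745 = 1.953.
z_β = 1.953 − 1.960 = -0.007.
Power = Φ(-0.007) = 0.497.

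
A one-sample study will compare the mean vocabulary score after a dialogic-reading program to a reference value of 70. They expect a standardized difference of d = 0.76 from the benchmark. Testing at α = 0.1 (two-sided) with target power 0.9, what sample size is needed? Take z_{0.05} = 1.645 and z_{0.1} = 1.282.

n = 15

For a one-sample test: n = ((z_{α/2} + z_β) / d)².
z_{α/2} + z_β = 1.645 + 1.282 = 2.927.
n = (2.927 / 0.76)² = 3.851² = 14.83.
Round up.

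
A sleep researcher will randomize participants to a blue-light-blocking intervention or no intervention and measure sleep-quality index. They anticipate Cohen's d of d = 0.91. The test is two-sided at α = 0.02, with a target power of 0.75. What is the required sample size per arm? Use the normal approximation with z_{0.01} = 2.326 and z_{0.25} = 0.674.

For two independent groups with equal n: n = 2·((z_{α/2} + z_β) / d)².
z_{α/2} + z_β = 2.326 + 0.674 = 3.000.
n = 2 × (3.000 / 0.91)² = 2 × 3.297² = 2 × 10.87 = 21.7.
Round up to the next whole participant.

n = 22 per group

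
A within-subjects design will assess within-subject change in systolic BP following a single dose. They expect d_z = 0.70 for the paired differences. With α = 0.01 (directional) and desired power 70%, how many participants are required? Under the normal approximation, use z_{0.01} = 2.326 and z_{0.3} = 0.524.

n = 17 pairs

For a paired (one-sample on differences) test: n = ((z_{α} + z_β) / d)².
z_{α} + z_β = 2.326 + 0.524 = 2.850.
n = (2.850 / 0.70)² = 4.071² = 16.58.
Round up.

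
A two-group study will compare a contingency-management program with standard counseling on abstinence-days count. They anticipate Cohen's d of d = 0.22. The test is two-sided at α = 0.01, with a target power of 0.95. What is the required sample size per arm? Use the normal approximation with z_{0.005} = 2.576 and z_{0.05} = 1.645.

For two independent groups with equal n: n = 2·((z_{α/2} + z_β) / d)².
z_{α/2} + z_β = 2.576 + 1.645 = 4.221.
n = 2 × (4.221 / 0.22)² = 2 × 19.186² = 2 × 368.12 = 736.2.
Round up to the next whole participant.

n = 737 per group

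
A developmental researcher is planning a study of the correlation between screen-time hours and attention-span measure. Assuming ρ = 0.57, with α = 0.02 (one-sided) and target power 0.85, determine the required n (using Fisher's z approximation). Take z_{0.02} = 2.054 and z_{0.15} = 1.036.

n = 26

Fisher's z: C = ½·ln((1+r)/(1−r)) = ½·ln(3.6512) = 0.6475.
n = ((z_{α} + z_β)/C)² + 3.
(2.054 + 1.036) / 0.6475 = 3.090 / 0.6475 = 4.772.
n = 4.772² + 3 = 22.77 + 3 = 25.8.
Round up.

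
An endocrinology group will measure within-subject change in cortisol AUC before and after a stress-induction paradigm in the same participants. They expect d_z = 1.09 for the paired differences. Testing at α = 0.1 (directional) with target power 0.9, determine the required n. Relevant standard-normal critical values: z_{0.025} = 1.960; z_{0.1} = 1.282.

n = 6 pairs

For a paired (one-sample on differences) test: n = ((z_{α} + z_β) / d)².
z_{α} + z_β = 1.282 + 1.282 = 2.564.
n = (2.564 / 1.09)² = 2.352² = 5.53.
Round up.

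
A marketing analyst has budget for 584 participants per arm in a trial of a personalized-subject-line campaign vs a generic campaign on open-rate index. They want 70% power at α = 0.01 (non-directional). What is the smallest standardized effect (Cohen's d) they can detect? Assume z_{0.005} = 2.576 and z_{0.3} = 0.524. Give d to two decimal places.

For two independent groups of n = 584 each: d_min = (z_{α/2} + z_β)·√(2/n).
z-sum = 2.576 + 0.524 = 3.100.
d_min = 3.100 × √(2/584) = 3.100 × 0.0585 = 0.181.

d_min ≈ 0.18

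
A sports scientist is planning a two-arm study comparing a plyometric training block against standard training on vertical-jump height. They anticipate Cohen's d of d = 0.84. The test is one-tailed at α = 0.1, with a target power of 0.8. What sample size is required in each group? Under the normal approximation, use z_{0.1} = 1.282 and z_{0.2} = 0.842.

For two independent groups with equal n: n = 2·((z_{α} + z_β) / d)².
z_{α} + z_β = 1.282 + 0.842 = 2.124.
n = 2 × (2.124 / 0.84)² = 2 × 2.529² = 2 × 6.39 = 12.8.
Round up to the next whole participant.

n = 13 per group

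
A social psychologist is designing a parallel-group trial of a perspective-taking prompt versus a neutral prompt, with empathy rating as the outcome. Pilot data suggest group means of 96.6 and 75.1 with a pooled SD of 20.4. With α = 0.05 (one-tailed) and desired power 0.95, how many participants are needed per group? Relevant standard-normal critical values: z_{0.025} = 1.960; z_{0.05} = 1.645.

Cohen's d = |M₁ − M₂| / SD_pooled = |96.6 − 75.1| / 20.4 = 21.5 / 20.4 = 1.054.
For two independent groups with equal n: n = 2·((z_{α} + z_β) / d)².
z_{α} + z_β = 1.645 + 1.645 = 3.290.
n = 2 × (3.290 / 1.054)² = 2 × 3.121² = 2 × 9.74 = 19.5.
Round up to the next whole participant.

n = 20 per group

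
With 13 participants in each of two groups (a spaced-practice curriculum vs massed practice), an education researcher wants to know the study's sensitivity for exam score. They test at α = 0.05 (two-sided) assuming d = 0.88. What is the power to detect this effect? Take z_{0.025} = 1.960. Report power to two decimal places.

For two equal groups, power = Φ(d·√(n/2) − z_{α/2}).
d·√(n/2) = 0.88 × √(13/2) = 0.88 × 2.550 = 2.244.
z_β = 2.244 − 1.960 = 0.284.
Power = Φ(0.284) = 0.612.

power ≈ 0.61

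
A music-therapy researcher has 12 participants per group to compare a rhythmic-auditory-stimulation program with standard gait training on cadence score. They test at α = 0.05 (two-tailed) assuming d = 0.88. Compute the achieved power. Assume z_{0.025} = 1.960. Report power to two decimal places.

For two equal groups, power = Φ(d·√(n/2) − z_{α/2}).
d·√(n/2) = 0.88 × √(12/2) = 0.88 × 2.449 = 2.156.
z_β = 2.156 − 1.960 = 0.196.
Power = Φ(0.196) = 0.578.

power ≈ 0.58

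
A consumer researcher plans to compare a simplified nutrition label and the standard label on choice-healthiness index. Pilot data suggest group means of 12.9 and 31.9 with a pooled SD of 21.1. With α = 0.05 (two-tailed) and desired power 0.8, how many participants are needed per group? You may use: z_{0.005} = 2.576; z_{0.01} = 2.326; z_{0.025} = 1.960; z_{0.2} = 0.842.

n = 20 per group

Cohen's d = |M₁ − M₂| / SD_pooled = |12.9 − 31.9| / 21.1 = 19.0 / 21.1 = 0.900.
For two independent groups with equal n: n = 2·((z_{α/2} + z_β) / d)².
z_{α/2} + z_β = 1.960 + 0.842 = 2.802.
n = 2 × (2.802 / 0.900)² = 2 × 3.113² = 2 × 9.69 = 19.4.
Round up to the next whole participant.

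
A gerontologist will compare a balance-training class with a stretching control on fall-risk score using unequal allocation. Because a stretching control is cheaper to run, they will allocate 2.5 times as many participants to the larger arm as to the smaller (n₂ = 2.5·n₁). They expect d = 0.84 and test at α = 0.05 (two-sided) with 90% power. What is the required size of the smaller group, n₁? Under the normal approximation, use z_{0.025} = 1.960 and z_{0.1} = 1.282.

With allocation ratio k = n₂/n₁ = 2.5, Var(x̄₁−x̄₂) = σ²(1/n₁ + 1/(k·n₁)) = σ²·(k+1)/(k·n₁).
So n₁ = (1 + 1/k)·((z_{α/2} + z_β)/d)² = 1.400 × (3.242/0.84)².
n₁ = 1.400 × 14.90 = 20.9.
Round up: n₁ = 21, giving n₂ = ⌈2.5 × 21⌉ = ⌈52.5⌉ = 53.

n₁ = 21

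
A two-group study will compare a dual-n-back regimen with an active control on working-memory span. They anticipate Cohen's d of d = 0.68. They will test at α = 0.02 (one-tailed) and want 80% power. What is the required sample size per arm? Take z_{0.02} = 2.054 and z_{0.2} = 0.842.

n = 37 per group

For two independent groups with equal n: n = 2·((z_{α} + z_β) / d)².
z_{α} + z_β = 2.054 + 0.842 = 2.896.
n = 2 × (2.896 / 0.68)² = 2 × 4.259² = 2 × 18.14 = 36.3.
Round up to the next whole participant.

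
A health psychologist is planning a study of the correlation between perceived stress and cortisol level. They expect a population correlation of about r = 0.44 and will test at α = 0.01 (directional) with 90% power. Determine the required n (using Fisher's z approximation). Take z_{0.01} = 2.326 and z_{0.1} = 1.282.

Fisher's z: C = ½·ln((1+r)/(1−r)) = ½·ln(2.5714) = 0.4722.
n = ((z_{α} + z_β)/C)² + 3.
(2.326 + 1.282) / 0.4722 = 3.608 / 0.4722 = 7.641.
n = 7.641² + 3 = 58.38 + 3 = 61.4.
Round up.

n = 62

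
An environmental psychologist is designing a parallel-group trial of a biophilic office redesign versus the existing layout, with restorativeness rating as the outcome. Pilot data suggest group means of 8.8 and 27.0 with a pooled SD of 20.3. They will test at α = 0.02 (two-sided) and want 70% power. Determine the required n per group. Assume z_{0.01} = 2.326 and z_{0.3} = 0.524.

n = 21 per group

Cohen's d = |M₁ − M₂| / SD_pooled = |8.8 − 27.0| / 20.3 = 18.2 / 20.3 = 0.897.
For two independent groups with equal n: n = 2·((z_{α/2} + z_β) / d)².
z_{α/2} + z_β = 2.326 + 0.524 = 2.850.
n = 2 × (2.850 / 0.897)² = 2 × 3.177² = 2 × 10.09 = 20.2.
Round up to the next whole participant.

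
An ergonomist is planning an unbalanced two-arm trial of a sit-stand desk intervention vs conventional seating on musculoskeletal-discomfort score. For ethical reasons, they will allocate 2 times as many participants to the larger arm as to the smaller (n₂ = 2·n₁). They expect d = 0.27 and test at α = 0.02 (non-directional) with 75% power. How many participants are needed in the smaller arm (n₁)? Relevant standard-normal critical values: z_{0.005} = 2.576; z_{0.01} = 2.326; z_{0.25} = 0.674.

With allocation ratio k = n₂/n₁ = 2, Var(x̄₁−x̄₂) = σ²(1/n₁ + 1/(k·n₁)) = σ²·(k+1)/(k·n₁).
So n₁ = (1 + 1/k)·((z_{α/2} + z_β)/d)² = 1.500 × (3.000/0.27)².
n₁ = 1.500 × 123.46 = 185.2.
Round up: n₁ = 186, giving n₂ = 2 × 186 = 372.

n₁ = 186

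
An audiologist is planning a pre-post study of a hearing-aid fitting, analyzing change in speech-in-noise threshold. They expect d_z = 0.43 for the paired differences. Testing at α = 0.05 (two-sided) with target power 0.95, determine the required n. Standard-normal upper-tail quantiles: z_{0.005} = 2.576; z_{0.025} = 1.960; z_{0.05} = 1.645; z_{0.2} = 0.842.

For a paired (one-sample on differences) test: n = ((z_{α/2} + z_β) / d)².
z_{α/2} + z_β = 1.960 + 1.645 = 3.605.
n = (3.605 / 0.43)² = 8.384² = 70.29.
Round up.

n = 71 pairs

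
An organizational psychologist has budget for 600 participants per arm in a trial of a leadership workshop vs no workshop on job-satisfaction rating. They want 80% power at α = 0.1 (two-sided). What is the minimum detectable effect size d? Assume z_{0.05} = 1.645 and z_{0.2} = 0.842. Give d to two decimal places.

For two independent groups of n = 600 each: d_min = (z_{α/2} + z_β)·√(2/n).
z-sum = 1.645 + 0.842 = 2.487.
d_min = 2.487 × √(2/600) = 2.487 × 0.0577 = 0.144.

d_min ≈ 0.14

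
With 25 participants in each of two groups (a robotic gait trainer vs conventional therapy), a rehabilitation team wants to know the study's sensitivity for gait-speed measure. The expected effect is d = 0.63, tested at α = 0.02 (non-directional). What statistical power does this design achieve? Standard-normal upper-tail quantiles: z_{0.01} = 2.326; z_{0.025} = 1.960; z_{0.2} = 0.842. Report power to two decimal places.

For two equal groups, power = Φ(d·√(n/2) − z_{α/2}).
d·√(n/2) = 0.63 × √(25/2) = 0.63 × 3.536 = 2.227.
z_β = 2.227 − 2.326 = -0.099.
Power = Φ(-0.099) = 0.461.

power ≈ 0.46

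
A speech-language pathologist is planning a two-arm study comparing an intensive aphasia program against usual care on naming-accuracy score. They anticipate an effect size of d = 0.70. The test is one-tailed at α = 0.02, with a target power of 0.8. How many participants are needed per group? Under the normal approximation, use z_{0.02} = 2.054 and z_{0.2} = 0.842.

For two independent groups with equal n: n = 2·((z_{α} + z_β) / d)².
z_{α} + z_β = 2.054 + 0.842 = 2.896.
n = 2 × (2.896 / 0.70)² = 2 × 4.137² = 2 × 17.12 = 34.2.
Round up to the next whole participant.

n = 35 per group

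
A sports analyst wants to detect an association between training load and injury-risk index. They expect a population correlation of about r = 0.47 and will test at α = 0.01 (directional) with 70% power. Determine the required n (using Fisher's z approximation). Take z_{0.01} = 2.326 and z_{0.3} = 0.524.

n = 35

Fisher's z: C = ½·ln((1+r)/(1−r)) = ½·ln(2.7736) = 0.5101.
n = ((z_{α} + z_β)/C)² + 3.
(2.326 + 0.524) / 0.5101 = 2.850 / 0.5101 = 5.587.
n = 5.587² + 3 = 31.22 + 3 = 34.2.
Round up.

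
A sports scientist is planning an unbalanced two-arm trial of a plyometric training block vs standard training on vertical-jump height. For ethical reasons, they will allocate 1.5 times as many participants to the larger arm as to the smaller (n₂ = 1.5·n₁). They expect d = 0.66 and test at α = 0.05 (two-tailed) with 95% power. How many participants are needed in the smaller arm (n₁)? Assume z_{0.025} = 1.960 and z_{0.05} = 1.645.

With allocation ratio k = n₂/n₁ = 1.5, Var(x̄₁−x̄₂) = σ²(1/n₁ + 1/(k·n₁)) = σ²·(k+1)/(k·n₁).
So n₁ = (1 + 1/k)·((z_{α/2} + z_β)/d)² = 1.667 × (3.605/0.66)².
n₁ = 1.667 × 29.83 = 49.7.
Round up: n₁ = 50, giving n₂ = 1.5 × 50 = 75.

n₁ = 50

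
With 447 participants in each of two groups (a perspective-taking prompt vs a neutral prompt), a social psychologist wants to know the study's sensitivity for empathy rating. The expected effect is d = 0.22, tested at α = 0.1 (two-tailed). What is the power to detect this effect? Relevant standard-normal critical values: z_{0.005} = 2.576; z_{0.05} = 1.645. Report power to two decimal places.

power ≈ 0.95

For two equal groups, power = Φ(d·√(n/2) − z_{α/2}).
d·√(n/2) = 0.22 × √(447/2) = 0.22 × 14.950 = 3.289.
z_β = 3.289 − 1.645 = 1.644.
Power = Φ(1.644) = 0.950.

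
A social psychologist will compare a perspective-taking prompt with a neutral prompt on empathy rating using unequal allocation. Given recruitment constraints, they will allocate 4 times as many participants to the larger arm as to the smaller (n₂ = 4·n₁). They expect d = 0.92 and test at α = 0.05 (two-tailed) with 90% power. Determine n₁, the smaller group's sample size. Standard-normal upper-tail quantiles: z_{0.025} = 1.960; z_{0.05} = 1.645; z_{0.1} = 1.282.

n₁ = 16

With allocation ratio k = n₂/n₁ = 4, Var(x̄₁−x̄₂) = σ²(1/n₁ + 1/(k·n₁)) = σ²·(k+1)/(k·n₁).
So n₁ = (1 + 1/k)·((z_{α/2} + z_β)/d)² = 1.250 × (3.242/0.92)².
n₁ = 1.250 × 12.42 = 15.5.
Round up: n₁ = 16, giving n₂ = 4 × 16 = 64.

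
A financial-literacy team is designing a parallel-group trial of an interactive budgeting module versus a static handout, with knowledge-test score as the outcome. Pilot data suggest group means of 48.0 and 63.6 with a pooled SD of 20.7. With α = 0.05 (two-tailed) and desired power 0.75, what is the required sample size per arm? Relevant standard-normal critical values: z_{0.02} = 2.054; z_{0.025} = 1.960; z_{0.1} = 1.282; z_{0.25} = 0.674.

Cohen's d = |M₁ − M₂| / SD_pooled = |48.0 − 63.6| / 20.7 = 15.6 / 20.7 = 0.754.
For two independent groups with equal n: n = 2·((z_{α/2} + z_β) / d)².
z_{α/2} + z_β = 1.960 + 0.674 = 2.634.
n = 2 × (2.634 / 0.754)² = 2 × 3.493² = 2 × 12.20 = 24.4.
Round up to the next whole participant.

n = 25 per group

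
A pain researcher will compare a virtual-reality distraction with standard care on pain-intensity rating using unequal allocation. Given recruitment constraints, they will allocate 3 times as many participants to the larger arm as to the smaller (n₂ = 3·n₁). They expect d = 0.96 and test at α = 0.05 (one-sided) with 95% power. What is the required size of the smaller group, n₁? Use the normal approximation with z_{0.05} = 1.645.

n₁ = 16

With allocation ratio k = n₂/n₁ = 3, Var(x̄₁−x̄₂) = σ²(1/n₁ + 1/(k·n₁)) = σ²·(k+1)/(k·n₁).
So n₁ = (1 + 1/k)·((z_{α} + z_β)/d)² = 1.333 × (3.290/0.96)².
n₁ = 1.333 × 11.74 = 15.7.
Round up: n₁ = 16, giving n₂ = 3 × 16 = 48.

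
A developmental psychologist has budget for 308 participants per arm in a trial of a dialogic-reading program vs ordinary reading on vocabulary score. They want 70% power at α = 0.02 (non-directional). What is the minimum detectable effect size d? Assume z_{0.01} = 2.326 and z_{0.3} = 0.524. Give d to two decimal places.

For two independent groups of n = 308 each: d_min = (z_{α/2} + z_β)·√(2/n).
z-sum = 2.326 + 0.524 = 2.850.
d_min = 2.850 × √(2/308) = 2.850 × 0.0806 = 0.230.

d_min ≈ 0.23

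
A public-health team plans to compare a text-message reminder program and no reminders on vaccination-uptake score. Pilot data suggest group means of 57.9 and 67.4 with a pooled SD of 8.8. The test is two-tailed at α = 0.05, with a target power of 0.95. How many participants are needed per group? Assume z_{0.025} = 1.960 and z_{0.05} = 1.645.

n = 23 per group

Cohen's d = |M₁ − M₂| / SD_pooled = |57.9 − 67.4| / 8.8 = 9.5 / 8.8 = 1.080.
For two independent groups with equal n: n = 2·((z_{α/2} + z_β) / d)².
z_{α/2} + z_β = 1.960 + 1.645 = 3.605.
n = 2 × (3.605 / 1.080)² = 2 × 3.338² = 2 × 11.14 = 22.3.
Round up to the next whole participant.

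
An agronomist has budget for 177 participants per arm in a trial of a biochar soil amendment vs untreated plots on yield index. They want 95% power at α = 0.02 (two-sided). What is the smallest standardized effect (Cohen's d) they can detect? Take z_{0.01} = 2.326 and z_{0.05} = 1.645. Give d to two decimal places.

For two independent groups of n = 177 each: d_min = (z_{α/2} + z_β)·√(2/n).
z-sum = 2.326 + 1.645 = 3.971.
d_min = 3.971 × √(2/177) = 3.971 × 0.1063 = 0.422.

d_min ≈ 0.42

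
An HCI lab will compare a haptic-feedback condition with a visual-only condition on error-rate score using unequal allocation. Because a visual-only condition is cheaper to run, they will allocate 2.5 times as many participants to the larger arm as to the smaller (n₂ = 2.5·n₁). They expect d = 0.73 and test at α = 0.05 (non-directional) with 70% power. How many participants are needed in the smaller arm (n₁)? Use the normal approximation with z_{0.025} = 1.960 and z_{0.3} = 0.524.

n₁ = 17

With allocation ratio k = n₂/n₁ = 2.5, Var(x̄₁−x̄₂) = σ²(1/n₁ + 1/(k·n₁)) = σ²·(k+1)/(k·n₁).
So n₁ = (1 + 1/k)·((z_{α/2} + z_β)/d)² = 1.400 × (2.484/0.73)².
n₁ = 1.400 × 11.58 = 16.2.
Round up: n₁ = 17, giving n₂ = ⌈2.5 × 17⌉ = ⌈42.5⌉ = 43.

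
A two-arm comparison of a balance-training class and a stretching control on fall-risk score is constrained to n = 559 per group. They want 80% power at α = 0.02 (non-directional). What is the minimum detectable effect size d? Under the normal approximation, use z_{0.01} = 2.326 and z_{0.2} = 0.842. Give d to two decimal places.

d_min ≈ 0.19

For two independent groups of n = 559 each: d_min = (z_{α/2} + z_β)·√(2/n).
z-sum = 2.326 + 0.842 = 3.168.
d_min = 3.168 × √(2/559) = 3.168 × 0.0598 = 0.189.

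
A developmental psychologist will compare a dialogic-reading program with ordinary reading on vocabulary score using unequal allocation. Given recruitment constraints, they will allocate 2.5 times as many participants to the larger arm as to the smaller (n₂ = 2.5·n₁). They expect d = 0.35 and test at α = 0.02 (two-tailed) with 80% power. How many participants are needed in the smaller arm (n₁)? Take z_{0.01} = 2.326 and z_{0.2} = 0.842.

n₁ = 115

With allocation ratio k = n₂/n₁ = 2.5, Var(x̄₁−x̄₂) = σ²(1/n₁ + 1/(k·n₁)) = σ²·(k+1)/(k·n₁).
So n₁ = (1 + 1/k)·((z_{α/2} + z_β)/d)² = 1.400 × (3.168/0.35)².
n₁ = 1.400 × 81.93 = 114.7.
Round up: n₁ = 115, giving n₂ = ⌈2.5 × 115⌉ = ⌈287.5⌉ = 288.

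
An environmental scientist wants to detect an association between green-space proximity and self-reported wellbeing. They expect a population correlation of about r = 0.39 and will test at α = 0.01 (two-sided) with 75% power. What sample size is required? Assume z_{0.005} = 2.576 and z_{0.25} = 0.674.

Fisher's z: C = ½·ln((1+r)/(1−r)) = ½·ln(2.2787) = 0.4118.
n = ((z_{α/2} + z_β)/C)² + 3.
(2.576 + 0.674) / 0.4118 = 3.250 / 0.4118 = 7.892.
n = 7.892² + 3 = 62.29 + 3 = 65.3.
Round up.

n = 66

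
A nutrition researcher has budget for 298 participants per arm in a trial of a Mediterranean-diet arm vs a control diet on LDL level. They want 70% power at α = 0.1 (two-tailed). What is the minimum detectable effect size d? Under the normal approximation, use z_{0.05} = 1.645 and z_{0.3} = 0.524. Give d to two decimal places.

For two independent groups of n = 298 each: d_min = (z_{α/2} + z_β)·√(2/n).
z-sum = 1.645 + 0.524 = 2.169.
d_min = 2.169 × √(2/298) = 2.169 × 0.0819 = 0.178.

d_min ≈ 0.18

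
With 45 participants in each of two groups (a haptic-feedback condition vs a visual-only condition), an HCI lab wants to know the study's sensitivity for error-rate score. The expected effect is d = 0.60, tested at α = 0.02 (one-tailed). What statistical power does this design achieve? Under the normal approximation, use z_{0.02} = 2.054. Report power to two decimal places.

For two equal groups, power = Φ(d·√(n/2) − z_{α}).
d·√(n/2) = 0.60 × √(45/2) = 0.60 × 4.743 = 2.846.
z_β = 2.846 − 2.054 = 0.792.
Power = Φ(0.792) = 0.786.

power ≈ 0.79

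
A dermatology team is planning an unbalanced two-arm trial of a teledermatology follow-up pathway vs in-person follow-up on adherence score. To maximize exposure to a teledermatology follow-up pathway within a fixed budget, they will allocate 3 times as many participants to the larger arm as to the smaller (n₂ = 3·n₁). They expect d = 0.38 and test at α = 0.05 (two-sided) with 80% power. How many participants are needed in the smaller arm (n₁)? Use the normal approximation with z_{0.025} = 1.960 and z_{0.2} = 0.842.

n₁ = 73

With allocation ratio k = n₂/n₁ = 3, Var(x̄₁−x̄₂) = σ²(1/n₁ + 1/(k·n₁)) = σ²·(k+1)/(k·n₁).
So n₁ = (1 + 1/k)·((z_{α/2} + z_β)/d)² = 1.333 × (2.802/0.38)².
n₁ = 1.333 × 54.37 = 72.5.
Round up: n₁ = 73, giving n₂ = 3 × 73 = 219.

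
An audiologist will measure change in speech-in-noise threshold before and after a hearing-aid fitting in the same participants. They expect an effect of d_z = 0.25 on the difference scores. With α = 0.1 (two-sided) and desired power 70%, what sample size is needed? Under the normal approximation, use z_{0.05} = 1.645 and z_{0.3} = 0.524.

n = 76 pairs

For a paired (one-sample on differences) test: n = ((z_{α/2} + z_β) / d)².
z_{α/2} + z_β = 1.645 + 0.524 = 2.169.
n = (2.169 / 0.25)² = 8.676² = 75.27.
Round up.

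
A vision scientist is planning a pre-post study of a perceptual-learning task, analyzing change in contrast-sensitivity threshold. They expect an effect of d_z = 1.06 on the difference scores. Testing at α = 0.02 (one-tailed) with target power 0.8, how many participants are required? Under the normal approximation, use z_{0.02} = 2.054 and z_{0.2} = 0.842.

For a paired (one-sample on differences) test: n = ((z_{α} + z_β) / d)².
z_{α} + z_β = 2.054 + 0.842 = 2.896.
n = (2.896 / 1.06)² = 2.732² = 7.46.
Round up.

n = 8 pairs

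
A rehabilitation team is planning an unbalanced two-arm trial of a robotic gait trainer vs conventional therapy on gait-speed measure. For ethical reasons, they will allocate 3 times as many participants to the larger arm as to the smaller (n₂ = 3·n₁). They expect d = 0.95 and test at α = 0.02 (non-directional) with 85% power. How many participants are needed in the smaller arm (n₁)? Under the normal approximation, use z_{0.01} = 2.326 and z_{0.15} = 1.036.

With allocation ratio k = n₂/n₁ = 3, Var(x̄₁−x̄₂) = σ²(1/n₁ + 1/(k·n₁)) = σ²·(k+1)/(k·n₁).
So n₁ = (1 + 1/k)·((z_{α/2} + z_β)/d)² = 1.333 × (3.362/0.95)².
n₁ = 1.333 × 12.52 = 16.7.
Round up: n₁ = 17, giving n₂ = 3 × 17 = 51.

n₁ = 17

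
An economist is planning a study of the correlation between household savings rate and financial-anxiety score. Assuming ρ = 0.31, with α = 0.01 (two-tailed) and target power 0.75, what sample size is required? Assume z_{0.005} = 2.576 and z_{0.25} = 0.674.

n = 106

Fisher's z: C = ½·ln((1+r)/(1−r)) = ½·ln(1.8986) = 0.3205.
n = ((z_{α/2} + z_β)/C)² + 3.
(2.576 + 0.674) / 0.3205 = 3.250 / 0.3205 = 10.140.
n = 10.140² + 3 = 102.83 + 3 = 105.8.
Round up.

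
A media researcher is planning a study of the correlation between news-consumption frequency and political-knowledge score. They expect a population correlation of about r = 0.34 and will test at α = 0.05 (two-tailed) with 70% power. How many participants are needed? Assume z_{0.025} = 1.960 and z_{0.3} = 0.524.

Fisher's z: C = ½·ln((1+r)/(1−r)) = ½·ln(2.0303) = 0.3541.
n = ((z_{α/2} + z_β)/C)² + 3.
(1.960 + 0.524) / 0.3541 = 2.484 / 0.3541 = 7.015.
n = 7.015² + 3 = 49.21 + 3 = 52.2.
Round up.

n = 53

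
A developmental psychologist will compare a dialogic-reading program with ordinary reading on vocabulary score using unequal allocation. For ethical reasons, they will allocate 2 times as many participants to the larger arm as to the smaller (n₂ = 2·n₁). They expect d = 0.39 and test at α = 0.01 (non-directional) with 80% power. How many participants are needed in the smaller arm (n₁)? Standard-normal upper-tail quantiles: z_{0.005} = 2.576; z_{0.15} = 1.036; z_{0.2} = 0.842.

With allocation ratio k = n₂/n₁ = 2, Var(x̄₁−x̄₂) = σ²(1/n₁ + 1/(k·n₁)) = σ²·(k+1)/(k·n₁).
So n₁ = (1 + 1/k)·((z_{α/2} + z_β)/d)² = 1.500 × (3.418/0.39)².
n₁ = 1.500 × 76.81 = 115.2.
Round up: n₁ = 116, giving n₂ = 2 × 116 = 232.

n₁ = 116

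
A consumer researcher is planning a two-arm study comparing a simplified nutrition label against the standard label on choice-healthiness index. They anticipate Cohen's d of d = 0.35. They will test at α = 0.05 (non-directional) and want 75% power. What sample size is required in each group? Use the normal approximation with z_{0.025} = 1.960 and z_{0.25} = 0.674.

For two independent groups with equal n: n = 2·((z_{α/2} + z_β) / d)².
z_{α/2} + z_β = 1.960 + 0.674 = 2.634.
n = 2 × (2.634 / 0.35)² = 2 × 7.526² = 2 × 56.64 = 113.3.
Round up to the next whole participant.

n = 114 per group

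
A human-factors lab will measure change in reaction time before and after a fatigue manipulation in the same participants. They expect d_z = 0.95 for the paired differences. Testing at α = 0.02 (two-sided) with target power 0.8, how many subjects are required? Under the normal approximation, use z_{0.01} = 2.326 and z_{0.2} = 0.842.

n = 12 pairs

For a paired (one-sample on differences) test: n = ((z_{α/2} + z_β) / d)².
z_{α/2} + z_β = 2.326 + 0.842 = 3.168.
n = (3.168 / 0.95)² = 3.335² = 11.12.
Round up.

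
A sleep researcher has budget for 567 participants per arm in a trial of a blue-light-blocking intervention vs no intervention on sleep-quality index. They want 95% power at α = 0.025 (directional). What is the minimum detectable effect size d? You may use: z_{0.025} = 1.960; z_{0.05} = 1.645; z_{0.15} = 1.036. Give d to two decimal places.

d_min ≈ 0.21

For two independent groups of n = 567 each: d_min = (z_{α} + z_β)·√(2/n).
z-sum = 1.960 + 1.645 = 3.605.
d_min = 3.605 × √(2/567) = 3.605 × 0.0594 = 0.214.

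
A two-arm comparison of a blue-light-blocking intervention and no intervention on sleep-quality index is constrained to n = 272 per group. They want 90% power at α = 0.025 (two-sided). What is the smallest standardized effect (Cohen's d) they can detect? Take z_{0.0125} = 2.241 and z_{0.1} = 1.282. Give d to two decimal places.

d_min ≈ 0.30

For two independent groups of n = 272 each: d_min = (z_{α/2} + z_β)·√(2/n).
z-sum = 2.241 + 1.282 = 3.523.
d_min = 3.523 × √(2/272) = 3.523 × 0.0857 = 0.302.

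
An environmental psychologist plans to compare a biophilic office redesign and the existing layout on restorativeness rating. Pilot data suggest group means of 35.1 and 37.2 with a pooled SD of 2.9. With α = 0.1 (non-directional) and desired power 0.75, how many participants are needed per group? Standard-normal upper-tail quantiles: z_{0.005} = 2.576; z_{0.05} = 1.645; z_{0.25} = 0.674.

Cohen's d = |M₁ − M₂| / SD_pooled = |35.1 − 37.2| / 2.9 = 2.1 / 2.9 = 0.724.
For two independent groups with equal n: n = 2·((z_{α/2} + z_β) / d)².
z_{α/2} + z_β = 1.645 + 0.674 = 2.319.
n = 2 × (2.319 / 0.724)² = 2 × 3.203² = 2 × 10.26 = 20.5.
Round up to the next whole participant.

n = 21 per group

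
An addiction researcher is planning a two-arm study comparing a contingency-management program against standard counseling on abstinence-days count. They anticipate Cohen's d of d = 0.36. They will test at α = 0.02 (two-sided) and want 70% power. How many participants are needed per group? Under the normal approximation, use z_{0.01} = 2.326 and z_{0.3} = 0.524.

n = 126 per group

For two independent groups with equal n: n = 2·((z_{α/2} + z_β) / d)².
z_{α/2} + z_β = 2.326 + 0.524 = 2.850.
n = 2 × (2.850 / 0.36)² = 2 × 7.917² = 2 × 62.67 = 125.3.
Round up to the next whole participant.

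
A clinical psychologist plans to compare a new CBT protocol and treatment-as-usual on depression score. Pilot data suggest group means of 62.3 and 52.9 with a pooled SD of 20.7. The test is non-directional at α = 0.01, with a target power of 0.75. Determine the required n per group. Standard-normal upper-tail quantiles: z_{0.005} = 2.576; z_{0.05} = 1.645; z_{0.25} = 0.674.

n = 103 per group

Cohen's d = |M₁ − M₂| / SD_pooled = |62.3 − 52.9| / 20.7 = 9.4 / 20.7 = 0.454.
For two independent groups with equal n: n = 2·((z_{α/2} + z_β) / d)².
z_{α/2} + z_β = 2.576 + 0.674 = 3.250.
n = 2 × (3.250 / 0.454)² = 2 × 7.159² = 2 × 51.25 = 102.5.
Round up to the next whole participant.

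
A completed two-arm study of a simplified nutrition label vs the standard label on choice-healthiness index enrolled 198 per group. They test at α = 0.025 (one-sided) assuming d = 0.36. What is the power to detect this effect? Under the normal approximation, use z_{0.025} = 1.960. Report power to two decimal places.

power ≈ 0.95

For two equal groups, power = Φ(d·√(n/2) − z_{α}).
d·√(n/2) = 0.36 × √(198/2) = 0.36 × 9.950 = 3.582.
z_β = 3.582 − 1.960 = 1.622.
Power = Φ(1.622) = 0.948.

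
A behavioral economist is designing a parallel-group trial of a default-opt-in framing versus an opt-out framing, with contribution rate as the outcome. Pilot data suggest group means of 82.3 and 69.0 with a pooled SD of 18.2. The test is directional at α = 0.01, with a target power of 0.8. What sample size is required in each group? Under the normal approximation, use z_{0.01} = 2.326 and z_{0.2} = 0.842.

n = 38 per group

Cohen's d = |M₁ − M₂| / SD_pooled = |82.3 − 69.0| / 18.2 = 13.3 / 18.2 = 0.731.
For two independent groups with equal n: n = 2·((z_{α} + z_β) / d)².
z_{α} + z_β = 2.326 + 0.842 = 3.168.
n = 2 × (3.168 / 0.731)² = 2 × 4.334² = 2 × 18.78 = 37.6.
Round up to the next whole participant.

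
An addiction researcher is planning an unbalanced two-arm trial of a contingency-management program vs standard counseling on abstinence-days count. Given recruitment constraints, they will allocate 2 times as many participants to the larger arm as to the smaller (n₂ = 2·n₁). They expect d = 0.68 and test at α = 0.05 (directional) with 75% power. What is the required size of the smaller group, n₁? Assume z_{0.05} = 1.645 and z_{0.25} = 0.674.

n₁ = 18

With allocation ratio k = n₂/n₁ = 2, Var(x̄₁−x̄₂) = σ²(1/n₁ + 1/(k·n₁)) = σ²·(k+1)/(k·n₁).
So n₁ = (1 + 1/k)·((z_{α} + z_β)/d)² = 1.500 × (2.319/0.68)².
n₁ = 1.500 × 11.63 = 17.4.
Round up: n₁ = 18, giving n₂ = 2 × 18 = 36.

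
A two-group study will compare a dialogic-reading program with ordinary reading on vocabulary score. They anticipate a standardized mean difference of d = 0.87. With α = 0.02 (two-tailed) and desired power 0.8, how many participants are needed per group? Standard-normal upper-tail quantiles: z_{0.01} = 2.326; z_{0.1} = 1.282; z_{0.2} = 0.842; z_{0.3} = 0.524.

n = 27 per group

For two independent groups with equal n: n = 2·((z_{α/2} + z_β) / d)².
z_{α/2} + z_β = 2.326 + 0.842 = 3.168.
n = 2 × (3.168 / 0.87)² = 2 × 3.641² = 2 × 13.26 = 26.5.
Round up to the next whole participant.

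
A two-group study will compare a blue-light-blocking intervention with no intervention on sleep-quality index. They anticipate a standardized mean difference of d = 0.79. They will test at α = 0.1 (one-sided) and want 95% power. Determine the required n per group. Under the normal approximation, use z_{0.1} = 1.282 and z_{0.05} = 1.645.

For two independent groups with equal n: n = 2·((z_{α} + z_β) / d)².
z_{α} + z_β = 1.282 + 1.645 = 2.927.
n = 2 × (2.927 / 0.79)² = 2 × 3.705² = 2 × 13.73 = 27.5.
Round up to the next whole participant.

n = 28 per group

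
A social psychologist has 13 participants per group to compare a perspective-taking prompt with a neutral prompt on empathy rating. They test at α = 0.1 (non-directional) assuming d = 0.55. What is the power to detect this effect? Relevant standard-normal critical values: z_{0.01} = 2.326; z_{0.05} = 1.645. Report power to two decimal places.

power ≈ 0.40

For two equal groups, power = Φ(d·√(n/2) − z_{α/2}).
d·√(n/2) = 0.55 × √(13/2) = 0.55 × 2.550 = 1.402.
z_β = 1.402 − 1.645 = -0.243.
Power = Φ(-0.243) = 0.404.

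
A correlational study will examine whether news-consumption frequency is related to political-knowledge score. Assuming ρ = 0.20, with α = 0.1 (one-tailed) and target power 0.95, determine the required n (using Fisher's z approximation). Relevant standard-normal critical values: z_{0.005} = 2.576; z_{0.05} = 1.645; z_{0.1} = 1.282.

n = 212

Fisher's z: C = ½·ln((1+r)/(1−r)) = ½·ln(1.5000) = 0.2027.
n = ((z_{α} + z_β)/C)² + 3.
(1.282 + 1.645) / 0.2027 = 2.927 / 0.2027 = 14.440.
n = 14.440² + 3 = 208.52 + 3 = 211.5.
Round up.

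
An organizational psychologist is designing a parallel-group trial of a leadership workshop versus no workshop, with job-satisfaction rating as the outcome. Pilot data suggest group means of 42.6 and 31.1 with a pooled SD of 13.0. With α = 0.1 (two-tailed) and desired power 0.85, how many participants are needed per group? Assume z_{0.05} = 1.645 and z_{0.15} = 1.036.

n = 19 per group

Cohen's d = |M₁ − M₂| / SD_pooled = |42.6 − 31.1| / 13.0 = 11.5 / 13.0 = 0.885.
For two independent groups with equal n: n = 2·((z_{α/2} + z_β) / d)².
z_{α/2} + z_β = 1.645 + 1.036 = 2.681.
n = 2 × (2.681 / 0.885)² = 2 × 3.029² = 2 × 9.18 = 18.4.
Round up to the next whole participant.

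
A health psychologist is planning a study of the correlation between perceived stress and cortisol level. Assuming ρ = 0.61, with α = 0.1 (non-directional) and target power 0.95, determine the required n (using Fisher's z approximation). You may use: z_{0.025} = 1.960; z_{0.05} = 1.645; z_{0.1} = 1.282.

Fisher's z: C = ½·ln((1+r)/(1−r)) = ½·ln(4.1282) = 0.7089.
n = ((z_{α/2} + z_β)/C)² + 3.
(1.645 + 1.645) / 0.7089 = 3.290 / 0.7089 = 4.641.
n = 4.641² + 3 = 21.54 + 3 = 24.5.
Round up.

n = 25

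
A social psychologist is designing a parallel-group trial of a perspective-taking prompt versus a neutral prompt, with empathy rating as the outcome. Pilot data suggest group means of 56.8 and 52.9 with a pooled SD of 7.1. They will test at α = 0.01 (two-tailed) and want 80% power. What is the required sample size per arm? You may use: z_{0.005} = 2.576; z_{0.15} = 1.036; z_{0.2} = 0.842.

Cohen's d = |M₁ − M₂| / SD_pooled = |56.8 − 52.9| / 7.1 = 3.9 / 7.1 = 0.549.
For two independent groups with equal n: n = 2·((z_{α/2} + z_β) / d)².
z_{α/2} + z_β = 2.576 + 0.842 = 3.418.
n = 2 × (3.418 / 0.549)² = 2 × 6.226² = 2 × 38.76 = 77.5.
Round up to the next whole participant.

n = 78 per group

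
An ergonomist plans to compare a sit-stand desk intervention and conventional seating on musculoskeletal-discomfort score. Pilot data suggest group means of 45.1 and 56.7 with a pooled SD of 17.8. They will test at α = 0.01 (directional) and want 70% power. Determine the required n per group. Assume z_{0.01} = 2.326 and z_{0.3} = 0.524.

Cohen's d = |M₁ − M₂| / SD_pooled = |45.1 − 56.7| / 17.8 = 11.6 / 17.8 = 0.652.
For two independent groups with equal n: n = 2·((z_{α} + z_β) / d)².
z_{α} + z_β = 2.326 + 0.524 = 2.850.
n = 2 × (2.850 / 0.652)² = 2 × 4.371² = 2 × 19.11 = 38.2.
Round up to the next whole participant.

n = 39 per group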